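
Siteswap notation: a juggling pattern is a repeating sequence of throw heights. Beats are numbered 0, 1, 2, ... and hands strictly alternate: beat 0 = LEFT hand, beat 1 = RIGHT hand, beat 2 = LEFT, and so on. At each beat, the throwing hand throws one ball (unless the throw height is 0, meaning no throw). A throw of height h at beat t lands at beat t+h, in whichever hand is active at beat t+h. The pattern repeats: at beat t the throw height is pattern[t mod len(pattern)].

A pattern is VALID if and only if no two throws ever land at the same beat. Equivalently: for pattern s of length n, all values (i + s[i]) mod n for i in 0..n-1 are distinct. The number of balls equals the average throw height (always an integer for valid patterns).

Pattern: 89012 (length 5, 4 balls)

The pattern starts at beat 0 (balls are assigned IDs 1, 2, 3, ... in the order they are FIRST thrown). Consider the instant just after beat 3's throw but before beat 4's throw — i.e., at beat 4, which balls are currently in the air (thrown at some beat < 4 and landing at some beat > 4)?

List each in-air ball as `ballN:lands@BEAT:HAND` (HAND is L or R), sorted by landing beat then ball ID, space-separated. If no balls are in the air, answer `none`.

Beat 0 (L): throw ball1 h=8 -> lands@8:L; in-air after throw: [b1@8:L]
Beat 1 (R): throw ball2 h=9 -> lands@10:L; in-air after throw: [b1@8:L b2@10:L]
Beat 3 (R): throw ball3 h=1 -> lands@4:L; in-air after throw: [b3@4:L b1@8:L b2@10:L]
Beat 4 (L): throw ball3 h=2 -> lands@6:L; in-air after throw: [b3@6:L b1@8:L b2@10:L]

Answer: ball1:lands@8:L ball2:lands@10:L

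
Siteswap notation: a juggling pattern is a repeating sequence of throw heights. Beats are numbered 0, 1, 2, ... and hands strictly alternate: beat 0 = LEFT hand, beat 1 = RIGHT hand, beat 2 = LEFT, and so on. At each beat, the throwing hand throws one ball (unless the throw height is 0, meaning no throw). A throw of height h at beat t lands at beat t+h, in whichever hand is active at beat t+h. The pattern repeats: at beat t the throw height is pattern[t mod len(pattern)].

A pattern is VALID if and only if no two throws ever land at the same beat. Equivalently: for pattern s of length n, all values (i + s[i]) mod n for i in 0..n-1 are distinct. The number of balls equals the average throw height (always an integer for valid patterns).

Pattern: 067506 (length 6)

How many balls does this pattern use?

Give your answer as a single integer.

Pattern = [0, 6, 7, 5, 0, 6], length n = 6
  position 0: throw height = 0, running sum = 0
  position 1: throw height = 6, running sum = 6
  position 2: throw height = 7, running sum = 13
  position 3: throw height = 5, running sum = 18
  position 4: throw height = 0, running sum = 18
  position 5: throw height = 6, running sum = 24
Total sum = 24; balls = sum / n = 24 / 6 = 4

Answer: 4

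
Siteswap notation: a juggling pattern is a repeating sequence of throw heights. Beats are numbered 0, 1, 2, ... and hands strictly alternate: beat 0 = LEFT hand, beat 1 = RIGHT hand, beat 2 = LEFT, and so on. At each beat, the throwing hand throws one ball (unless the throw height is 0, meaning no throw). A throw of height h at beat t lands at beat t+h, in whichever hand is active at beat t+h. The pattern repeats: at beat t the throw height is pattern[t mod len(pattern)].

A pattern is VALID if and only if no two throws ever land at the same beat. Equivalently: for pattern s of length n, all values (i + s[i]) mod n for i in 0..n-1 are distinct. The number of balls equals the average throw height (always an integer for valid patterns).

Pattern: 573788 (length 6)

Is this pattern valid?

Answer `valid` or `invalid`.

i=0: (i + s[i]) mod n = (0 + 5) mod 6 = 5
i=1: (i + s[i]) mod n = (1 + 7) mod 6 = 2
i=2: (i + s[i]) mod n = (2 + 3) mod 6 = 5
i=3: (i + s[i]) mod n = (3 + 7) mod 6 = 4
i=4: (i + s[i]) mod n = (4 + 8) mod 6 = 0
i=5: (i + s[i]) mod n = (5 + 8) mod 6 = 1
Residues: [5, 2, 5, 4, 0, 1], distinct: False

Answer: invalid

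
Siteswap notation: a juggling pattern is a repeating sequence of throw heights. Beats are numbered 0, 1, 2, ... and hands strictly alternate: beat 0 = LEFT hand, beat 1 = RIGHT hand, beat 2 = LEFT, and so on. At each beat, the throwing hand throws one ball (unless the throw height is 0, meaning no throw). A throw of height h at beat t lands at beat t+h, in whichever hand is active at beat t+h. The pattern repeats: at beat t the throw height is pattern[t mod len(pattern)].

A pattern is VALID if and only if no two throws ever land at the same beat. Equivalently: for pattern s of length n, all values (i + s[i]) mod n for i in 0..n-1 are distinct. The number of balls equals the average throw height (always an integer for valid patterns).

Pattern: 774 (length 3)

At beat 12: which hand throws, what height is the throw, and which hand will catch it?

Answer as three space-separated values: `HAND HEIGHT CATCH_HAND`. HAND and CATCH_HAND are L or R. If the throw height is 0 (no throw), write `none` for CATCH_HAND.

Answer: L 7 R

Derivation:
Beat 12: 12 mod 2 = 0, so hand = L
Throw height = pattern[12 mod 3] = pattern[0] = 7
Lands at beat 12+7=19, 19 mod 2 = 1, so catch hand = R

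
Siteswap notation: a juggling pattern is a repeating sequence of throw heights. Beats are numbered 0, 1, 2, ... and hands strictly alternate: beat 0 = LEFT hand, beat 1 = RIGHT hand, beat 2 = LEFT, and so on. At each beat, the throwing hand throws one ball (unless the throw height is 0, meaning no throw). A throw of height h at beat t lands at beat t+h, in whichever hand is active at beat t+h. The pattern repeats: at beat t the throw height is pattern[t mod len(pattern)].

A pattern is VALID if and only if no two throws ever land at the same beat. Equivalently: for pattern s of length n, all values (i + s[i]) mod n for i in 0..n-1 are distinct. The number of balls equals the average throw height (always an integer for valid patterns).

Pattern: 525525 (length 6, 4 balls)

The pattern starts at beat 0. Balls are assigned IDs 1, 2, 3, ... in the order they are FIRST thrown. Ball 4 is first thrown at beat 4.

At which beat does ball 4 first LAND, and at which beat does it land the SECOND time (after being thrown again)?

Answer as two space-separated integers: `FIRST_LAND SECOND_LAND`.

Answer: 6 11

Derivation:
Beat 0 (L): throw ball1 h=5 -> lands@5:R; in-air after throw: [b1@5:R]
Beat 1 (R): throw ball2 h=2 -> lands@3:R; in-air after throw: [b2@3:R b1@5:R]
Beat 2 (L): throw ball3 h=5 -> lands@7:R; in-air after throw: [b2@3:R b1@5:R b3@7:R]
Beat 3 (R): throw ball2 h=5 -> lands@8:L; in-air after throw: [b1@5:R b3@7:R b2@8:L]
Beat 4 (L): throw ball4 h=2 -> lands@6:L; in-air after throw: [b1@5:R b4@6:L b3@7:R b2@8:L]
Beat 5 (R): throw ball1 h=5 -> lands@10:L; in-air after throw: [b4@6:L b3@7:R b2@8:L b1@10:L]
Beat 6 (L): throw ball4 h=5 -> lands@11:R; in-air after throw: [b3@7:R b2@8:L b1@10:L b4@11:R]
Beat 7 (R): throw ball3 h=2 -> lands@9:R; in-air after throw: [b2@8:L b3@9:R b1@10:L b4@11:R]
Beat 8 (L): throw ball2 h=5 -> lands@13:R; in-air after throw: [b3@9:R b1@10:L b4@11:R b2@13:R]
Beat 9 (R): throw ball3 h=5 -> lands@14:L; in-air after throw: [b1@10:L b4@11:R b2@13:R b3@14:L]
Beat 10 (L): throw ball1 h=2 -> lands@12:L; in-air after throw: [b4@11:R b1@12:L b2@13:R b3@14:L]
Beat 11 (R): throw ball4 h=5 -> lands@16:L; in-air after throw: [b1@12:L b2@13:R b3@14:L b4@16:L]
Ball 4: thrown@4 h=2 -> first land @6; rethrown@6 h=5 -> second land @11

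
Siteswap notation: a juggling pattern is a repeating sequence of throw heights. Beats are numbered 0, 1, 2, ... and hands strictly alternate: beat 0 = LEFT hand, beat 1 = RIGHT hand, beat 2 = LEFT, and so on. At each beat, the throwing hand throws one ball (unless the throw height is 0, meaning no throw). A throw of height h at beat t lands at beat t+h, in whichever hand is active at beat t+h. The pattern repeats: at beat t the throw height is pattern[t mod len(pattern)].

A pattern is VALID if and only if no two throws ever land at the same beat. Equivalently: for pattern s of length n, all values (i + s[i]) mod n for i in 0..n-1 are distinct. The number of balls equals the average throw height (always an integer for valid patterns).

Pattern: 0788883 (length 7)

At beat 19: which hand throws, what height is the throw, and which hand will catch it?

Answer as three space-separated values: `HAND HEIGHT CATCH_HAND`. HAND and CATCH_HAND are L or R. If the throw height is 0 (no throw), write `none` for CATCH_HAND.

Beat 19: 19 mod 2 = 1, so hand = R
Throw height = pattern[19 mod 7] = pattern[5] = 8
Lands at beat 19+8=27, 27 mod 2 = 1, so catch hand = R

Answer: R 8 R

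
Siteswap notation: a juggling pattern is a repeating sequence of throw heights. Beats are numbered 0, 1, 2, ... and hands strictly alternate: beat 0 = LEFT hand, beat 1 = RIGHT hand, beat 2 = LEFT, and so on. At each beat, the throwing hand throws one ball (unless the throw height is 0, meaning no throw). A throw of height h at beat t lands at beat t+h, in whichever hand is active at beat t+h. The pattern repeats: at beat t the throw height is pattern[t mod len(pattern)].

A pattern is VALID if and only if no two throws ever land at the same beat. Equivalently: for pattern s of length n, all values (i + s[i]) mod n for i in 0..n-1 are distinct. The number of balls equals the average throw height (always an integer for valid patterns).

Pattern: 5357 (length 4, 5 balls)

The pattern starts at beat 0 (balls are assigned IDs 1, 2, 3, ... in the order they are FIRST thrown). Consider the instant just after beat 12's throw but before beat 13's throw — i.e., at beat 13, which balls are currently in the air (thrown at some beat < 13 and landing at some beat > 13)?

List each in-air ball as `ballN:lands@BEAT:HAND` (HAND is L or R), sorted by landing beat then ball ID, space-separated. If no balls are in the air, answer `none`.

Answer: ball3:lands@14:L ball4:lands@15:R ball2:lands@17:R ball5:lands@18:L

Derivation:
Beat 0 (L): throw ball1 h=5 -> lands@5:R; in-air after throw: [b1@5:R]
Beat 1 (R): throw ball2 h=3 -> lands@4:L; in-air after throw: [b2@4:L b1@5:R]
Beat 2 (L): throw ball3 h=5 -> lands@7:R; in-air after throw: [b2@4:L b1@5:R b3@7:R]
Beat 3 (R): throw ball4 h=7 -> lands@10:L; in-air after throw: [b2@4:L b1@5:R b3@7:R b4@10:L]
Beat 4 (L): throw ball2 h=5 -> lands@9:R; in-air after throw: [b1@5:R b3@7:R b2@9:R b4@10:L]
Beat 5 (R): throw ball1 h=3 -> lands@8:L; in-air after throw: [b3@7:R b1@8:L b2@9:R b4@10:L]
Beat 6 (L): throw ball5 h=5 -> lands@11:R; in-air after throw: [b3@7:R b1@8:L b2@9:R b4@10:L b5@11:R]
Beat 7 (R): throw ball3 h=7 -> lands@14:L; in-air after throw: [b1@8:L b2@9:R b4@10:L b5@11:R b3@14:L]
Beat 8 (L): throw ball1 h=5 -> lands@13:R; in-air after throw: [b2@9:R b4@10:L b5@11:R b1@13:R b3@14:L]
Beat 9 (R): throw ball2 h=3 -> lands@12:L; in-air after throw: [b4@10:L b5@11:R b2@12:L b1@13:R b3@14:L]
Beat 10 (L): throw ball4 h=5 -> lands@15:R; in-air after throw: [b5@11:R b2@12:L b1@13:R b3@14:L b4@15:R]
Beat 11 (R): throw ball5 h=7 -> lands@18:L; in-air after throw: [b2@12:L b1@13:R b3@14:L b4@15:R b5@18:L]
Beat 12 (L): throw ball2 h=5 -> lands@17:R; in-air after throw: [b1@13:R b3@14:L b4@15:R b2@17:R b5@18:L]
Beat 13 (R): throw ball1 h=3 -> lands@16:L; in-air after throw: [b3@14:L b4@15:R b1@16:L b2@17:R b5@18:L]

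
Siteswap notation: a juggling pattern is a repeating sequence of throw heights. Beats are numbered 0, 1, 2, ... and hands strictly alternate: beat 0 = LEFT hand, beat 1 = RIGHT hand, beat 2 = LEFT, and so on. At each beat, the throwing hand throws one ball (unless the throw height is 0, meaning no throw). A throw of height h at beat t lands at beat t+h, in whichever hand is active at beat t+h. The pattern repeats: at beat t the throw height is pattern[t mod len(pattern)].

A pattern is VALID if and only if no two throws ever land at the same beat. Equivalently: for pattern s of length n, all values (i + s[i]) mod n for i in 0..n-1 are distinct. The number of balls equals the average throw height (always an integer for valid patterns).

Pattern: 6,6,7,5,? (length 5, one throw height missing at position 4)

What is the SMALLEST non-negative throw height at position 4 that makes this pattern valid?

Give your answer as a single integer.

Answer: 1

Derivation:
i=0: (0 + 6) mod 5 = 1
i=1: (1 + 6) mod 5 = 2
i=2: (2 + 7) mod 5 = 4
i=3: (3 + 5) mod 5 = 3
i=4: s[i]=? (unknown)
Known residues: [1, 2, 3, 4]; need a permutation of 0..4, so missing residue r = 0
Need (4 + s) mod 5 = 0; smallest s = (0 - 4) mod 5 = 1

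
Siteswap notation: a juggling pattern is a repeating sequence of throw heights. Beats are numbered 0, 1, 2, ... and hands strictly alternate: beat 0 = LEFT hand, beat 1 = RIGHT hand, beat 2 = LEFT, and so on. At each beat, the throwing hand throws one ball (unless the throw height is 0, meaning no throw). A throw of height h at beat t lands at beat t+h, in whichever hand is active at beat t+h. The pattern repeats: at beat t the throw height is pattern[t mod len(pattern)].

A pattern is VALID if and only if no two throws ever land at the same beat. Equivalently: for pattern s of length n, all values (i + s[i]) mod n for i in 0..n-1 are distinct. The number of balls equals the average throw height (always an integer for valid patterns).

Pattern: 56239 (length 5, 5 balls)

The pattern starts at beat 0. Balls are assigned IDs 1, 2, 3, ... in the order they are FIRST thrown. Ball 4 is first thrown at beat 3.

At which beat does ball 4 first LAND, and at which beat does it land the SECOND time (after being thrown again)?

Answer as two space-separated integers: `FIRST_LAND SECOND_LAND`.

Answer: 6 12

Derivation:
Beat 0 (L): throw ball1 h=5 -> lands@5:R; in-air after throw: [b1@5:R]
Beat 1 (R): throw ball2 h=6 -> lands@7:R; in-air after throw: [b1@5:R b2@7:R]
Beat 2 (L): throw ball3 h=2 -> lands@4:L; in-air after throw: [b3@4:L b1@5:R b2@7:R]
Beat 3 (R): throw ball4 h=3 -> lands@6:L; in-air after throw: [b3@4:L b1@5:R b4@6:L b2@7:R]
Beat 4 (L): throw ball3 h=9 -> lands@13:R; in-air after throw: [b1@5:R b4@6:L b2@7:R b3@13:R]
Beat 5 (R): throw ball1 h=5 -> lands@10:L; in-air after throw: [b4@6:L b2@7:R b1@10:L b3@13:R]
Beat 6 (L): throw ball4 h=6 -> lands@12:L; in-air after throw: [b2@7:R b1@10:L b4@12:L b3@13:R]
Beat 7 (R): throw ball2 h=2 -> lands@9:R; in-air after throw: [b2@9:R b1@10:L b4@12:L b3@13:R]
Beat 8 (L): throw ball5 h=3 -> lands@11:R; in-air after throw: [b2@9:R b1@10:L b5@11:R b4@12:L b3@13:R]
Beat 9 (R): throw ball2 h=9 -> lands@18:L; in-air after throw: [b1@10:L b5@11:R b4@12:L b3@13:R b2@18:L]
Beat 10 (L): throw ball1 h=5 -> lands@15:R; in-air after throw: [b5@11:R b4@12:L b3@13:R b1@15:R b2@18:L]
Beat 11 (R): throw ball5 h=6 -> lands@17:R; in-air after throw: [b4@12:L b3@13:R b1@15:R b5@17:R b2@18:L]
Beat 12 (L): throw ball4 h=2 -> lands@14:L; in-air after throw: [b3@13:R b4@14:L b1@15:R b5@17:R b2@18:L]
Ball 4: thrown@3 h=3 -> first land @6; rethrown@6 h=6 -> second land @12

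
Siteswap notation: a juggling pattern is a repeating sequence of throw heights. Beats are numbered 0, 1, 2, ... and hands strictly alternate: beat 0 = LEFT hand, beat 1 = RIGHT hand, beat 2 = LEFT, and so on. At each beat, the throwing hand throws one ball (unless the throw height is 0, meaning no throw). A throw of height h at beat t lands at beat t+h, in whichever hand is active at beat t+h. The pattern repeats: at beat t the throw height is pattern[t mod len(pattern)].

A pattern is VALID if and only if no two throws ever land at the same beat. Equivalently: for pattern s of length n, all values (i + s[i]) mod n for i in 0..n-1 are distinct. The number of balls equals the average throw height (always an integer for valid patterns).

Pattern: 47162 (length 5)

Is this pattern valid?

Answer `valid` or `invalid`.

i=0: (i + s[i]) mod n = (0 + 4) mod 5 = 4
i=1: (i + s[i]) mod n = (1 + 7) mod 5 = 3
i=2: (i + s[i]) mod n = (2 + 1) mod 5 = 3
i=3: (i + s[i]) mod n = (3 + 6) mod 5 = 4
i=4: (i + s[i]) mod n = (4 + 2) mod 5 = 1
Residues: [4, 3, 3, 4, 1], distinct: False

Answer: invalid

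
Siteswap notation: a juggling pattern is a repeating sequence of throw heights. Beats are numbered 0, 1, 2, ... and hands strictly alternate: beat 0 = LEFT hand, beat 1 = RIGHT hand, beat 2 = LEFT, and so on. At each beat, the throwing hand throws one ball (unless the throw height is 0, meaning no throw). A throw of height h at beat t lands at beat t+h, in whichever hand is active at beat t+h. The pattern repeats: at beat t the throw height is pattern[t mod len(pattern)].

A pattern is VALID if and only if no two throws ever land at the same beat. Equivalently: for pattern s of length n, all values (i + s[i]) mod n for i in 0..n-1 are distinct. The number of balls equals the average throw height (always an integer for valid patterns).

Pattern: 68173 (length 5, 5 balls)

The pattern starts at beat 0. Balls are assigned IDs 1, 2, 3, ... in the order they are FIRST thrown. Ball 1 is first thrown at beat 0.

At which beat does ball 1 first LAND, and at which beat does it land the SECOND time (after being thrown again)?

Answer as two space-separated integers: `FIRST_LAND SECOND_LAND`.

Beat 0 (L): throw ball1 h=6 -> lands@6:L; in-air after throw: [b1@6:L]
Beat 1 (R): throw ball2 h=8 -> lands@9:R; in-air after throw: [b1@6:L b2@9:R]
Beat 2 (L): throw ball3 h=1 -> lands@3:R; in-air after throw: [b3@3:R b1@6:L b2@9:R]
Beat 3 (R): throw ball3 h=7 -> lands@10:L; in-air after throw: [b1@6:L b2@9:R b3@10:L]
Beat 4 (L): throw ball4 h=3 -> lands@7:R; in-air after throw: [b1@6:L b4@7:R b2@9:R b3@10:L]
Beat 5 (R): throw ball5 h=6 -> lands@11:R; in-air after throw: [b1@6:L b4@7:R b2@9:R b3@10:L b5@11:R]
Beat 6 (L): throw ball1 h=8 -> lands@14:L; in-air after throw: [b4@7:R b2@9:R b3@10:L b5@11:R b1@14:L]
Beat 7 (R): throw ball4 h=1 -> lands@8:L; in-air after throw: [b4@8:L b2@9:R b3@10:L b5@11:R b1@14:L]
Beat 8 (L): throw ball4 h=7 -> lands@15:R; in-air after throw: [b2@9:R b3@10:L b5@11:R b1@14:L b4@15:R]
Beat 9 (R): throw ball2 h=3 -> lands@12:L; in-air after throw: [b3@10:L b5@11:R b2@12:L b1@14:L b4@15:R]
Beat 10 (L): throw ball3 h=6 -> lands@16:L; in-air after throw: [b5@11:R b2@12:L b1@14:L b4@15:R b3@16:L]
Beat 11 (R): throw ball5 h=8 -> lands@19:R; in-air after throw: [b2@12:L b1@14:L b4@15:R b3@16:L b5@19:R]
Beat 12 (L): throw ball2 h=1 -> lands@13:R; in-air after throw: [b2@13:R b1@14:L b4@15:R b3@16:L b5@19:R]
Beat 13 (R): throw ball2 h=7 -> lands@20:L; in-air after throw: [b1@14:L b4@15:R b3@16:L b5@19:R b2@20:L]
Beat 14 (L): throw ball1 h=3 -> lands@17:R; in-air after throw: [b4@15:R b3@16:L b1@17:R b5@19:R b2@20:L]
Ball 1: thrown@0 h=6 -> first land @6; rethrown@6 h=8 -> second land @14

Answer: 6 14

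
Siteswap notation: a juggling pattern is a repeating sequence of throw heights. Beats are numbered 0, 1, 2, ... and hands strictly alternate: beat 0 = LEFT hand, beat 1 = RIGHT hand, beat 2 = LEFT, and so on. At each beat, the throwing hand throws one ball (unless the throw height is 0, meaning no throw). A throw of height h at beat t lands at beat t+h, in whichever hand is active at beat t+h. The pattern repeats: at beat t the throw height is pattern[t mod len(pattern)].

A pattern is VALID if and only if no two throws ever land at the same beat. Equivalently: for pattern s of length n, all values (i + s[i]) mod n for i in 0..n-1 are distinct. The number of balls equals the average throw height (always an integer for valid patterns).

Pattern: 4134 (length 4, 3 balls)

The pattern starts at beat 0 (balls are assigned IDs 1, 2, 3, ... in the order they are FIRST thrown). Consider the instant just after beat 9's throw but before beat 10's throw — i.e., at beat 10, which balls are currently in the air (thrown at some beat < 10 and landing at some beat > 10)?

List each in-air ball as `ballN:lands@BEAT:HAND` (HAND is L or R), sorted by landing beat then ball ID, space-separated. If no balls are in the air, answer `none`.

Answer: ball3:lands@11:R ball1:lands@12:L

Derivation:
Beat 0 (L): throw ball1 h=4 -> lands@4:L; in-air after throw: [b1@4:L]
Beat 1 (R): throw ball2 h=1 -> lands@2:L; in-air after throw: [b2@2:L b1@4:L]
Beat 2 (L): throw ball2 h=3 -> lands@5:R; in-air after throw: [b1@4:L b2@5:R]
Beat 3 (R): throw ball3 h=4 -> lands@7:R; in-air after throw: [b1@4:L b2@5:R b3@7:R]
Beat 4 (L): throw ball1 h=4 -> lands@8:L; in-air after throw: [b2@5:R b3@7:R b1@8:L]
Beat 5 (R): throw ball2 h=1 -> lands@6:L; in-air after throw: [b2@6:L b3@7:R b1@8:L]
Beat 6 (L): throw ball2 h=3 -> lands@9:R; in-air after throw: [b3@7:R b1@8:L b2@9:R]
Beat 7 (R): throw ball3 h=4 -> lands@11:R; in-air after throw: [b1@8:L b2@9:R b3@11:R]
Beat 8 (L): throw ball1 h=4 -> lands@12:L; in-air after throw: [b2@9:R b3@11:R b1@12:L]
Beat 9 (R): throw ball2 h=1 -> lands@10:L; in-air after throw: [b2@10:L b3@11:R b1@12:L]
Beat 10 (L): throw ball2 h=3 -> lands@13:R; in-air after throw: [b3@11:R b1@12:L b2@13:R]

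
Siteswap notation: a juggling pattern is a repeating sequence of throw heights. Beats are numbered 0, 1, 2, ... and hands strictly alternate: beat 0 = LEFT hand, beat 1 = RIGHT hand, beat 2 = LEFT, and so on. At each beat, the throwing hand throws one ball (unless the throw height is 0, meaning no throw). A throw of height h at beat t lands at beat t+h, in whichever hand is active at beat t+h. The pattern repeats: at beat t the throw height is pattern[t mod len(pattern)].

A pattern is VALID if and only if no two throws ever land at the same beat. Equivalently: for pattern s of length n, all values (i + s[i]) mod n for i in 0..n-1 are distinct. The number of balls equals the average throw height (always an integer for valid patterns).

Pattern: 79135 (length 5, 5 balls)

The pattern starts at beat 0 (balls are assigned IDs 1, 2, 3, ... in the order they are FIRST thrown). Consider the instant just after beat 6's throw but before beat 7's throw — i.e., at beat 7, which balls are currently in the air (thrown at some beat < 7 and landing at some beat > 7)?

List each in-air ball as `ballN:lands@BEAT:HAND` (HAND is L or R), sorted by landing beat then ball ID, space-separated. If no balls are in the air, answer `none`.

Answer: ball4:lands@9:R ball2:lands@10:L ball5:lands@12:L ball3:lands@15:R

Derivation:
Beat 0 (L): throw ball1 h=7 -> lands@7:R; in-air after throw: [b1@7:R]
Beat 1 (R): throw ball2 h=9 -> lands@10:L; in-air after throw: [b1@7:R b2@10:L]
Beat 2 (L): throw ball3 h=1 -> lands@3:R; in-air after throw: [b3@3:R b1@7:R b2@10:L]
Beat 3 (R): throw ball3 h=3 -> lands@6:L; in-air after throw: [b3@6:L b1@7:R b2@10:L]
Beat 4 (L): throw ball4 h=5 -> lands@9:R; in-air after throw: [b3@6:L b1@7:R b4@9:R b2@10:L]
Beat 5 (R): throw ball5 h=7 -> lands@12:L; in-air after throw: [b3@6:L b1@7:R b4@9:R b2@10:L b5@12:L]
Beat 6 (L): throw ball3 h=9 -> lands@15:R; in-air after throw: [b1@7:R b4@9:R b2@10:L b5@12:L b3@15:R]
Beat 7 (R): throw ball1 h=1 -> lands@8:L; in-air after throw: [b1@8:L b4@9:R b2@10:L b5@12:L b3@15:R]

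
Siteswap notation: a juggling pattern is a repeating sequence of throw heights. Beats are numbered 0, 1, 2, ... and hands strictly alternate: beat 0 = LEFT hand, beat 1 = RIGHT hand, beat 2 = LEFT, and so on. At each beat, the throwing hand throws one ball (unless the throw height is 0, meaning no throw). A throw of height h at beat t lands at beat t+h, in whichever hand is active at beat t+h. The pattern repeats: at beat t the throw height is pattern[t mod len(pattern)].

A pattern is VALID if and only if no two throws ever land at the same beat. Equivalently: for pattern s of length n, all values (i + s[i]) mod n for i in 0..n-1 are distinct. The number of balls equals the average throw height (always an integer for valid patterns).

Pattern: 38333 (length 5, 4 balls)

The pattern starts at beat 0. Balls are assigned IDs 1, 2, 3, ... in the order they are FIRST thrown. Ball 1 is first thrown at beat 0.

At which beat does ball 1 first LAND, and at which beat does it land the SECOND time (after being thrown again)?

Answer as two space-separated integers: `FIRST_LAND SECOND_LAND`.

Beat 0 (L): throw ball1 h=3 -> lands@3:R; in-air after throw: [b1@3:R]
Beat 1 (R): throw ball2 h=8 -> lands@9:R; in-air after throw: [b1@3:R b2@9:R]
Beat 2 (L): throw ball3 h=3 -> lands@5:R; in-air after throw: [b1@3:R b3@5:R b2@9:R]
Beat 3 (R): throw ball1 h=3 -> lands@6:L; in-air after throw: [b3@5:R b1@6:L b2@9:R]
Beat 4 (L): throw ball4 h=3 -> lands@7:R; in-air after throw: [b3@5:R b1@6:L b4@7:R b2@9:R]
Beat 5 (R): throw ball3 h=3 -> lands@8:L; in-air after throw: [b1@6:L b4@7:R b3@8:L b2@9:R]
Beat 6 (L): throw ball1 h=8 -> lands@14:L; in-air after throw: [b4@7:R b3@8:L b2@9:R b1@14:L]
Ball 1: thrown@0 h=3 -> first land @3; rethrown@3 h=3 -> second land @6

Answer: 3 6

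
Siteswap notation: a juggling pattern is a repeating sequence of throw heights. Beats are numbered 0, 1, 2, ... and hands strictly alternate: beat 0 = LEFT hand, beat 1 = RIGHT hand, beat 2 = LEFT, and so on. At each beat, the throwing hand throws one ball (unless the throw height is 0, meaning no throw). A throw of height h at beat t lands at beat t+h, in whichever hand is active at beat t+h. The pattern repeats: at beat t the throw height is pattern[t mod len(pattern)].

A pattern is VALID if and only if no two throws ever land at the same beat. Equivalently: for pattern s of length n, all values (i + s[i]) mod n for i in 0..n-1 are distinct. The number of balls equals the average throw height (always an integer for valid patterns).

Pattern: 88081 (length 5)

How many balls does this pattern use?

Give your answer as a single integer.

Pattern = [8, 8, 0, 8, 1], length n = 5
  position 0: throw height = 8, running sum = 8
  position 1: throw height = 8, running sum = 16
  position 2: throw height = 0, running sum = 16
  position 3: throw height = 8, running sum = 24
  position 4: throw height = 1, running sum = 25
Total sum = 25; balls = sum / n = 25 / 5 = 5

Answer: 5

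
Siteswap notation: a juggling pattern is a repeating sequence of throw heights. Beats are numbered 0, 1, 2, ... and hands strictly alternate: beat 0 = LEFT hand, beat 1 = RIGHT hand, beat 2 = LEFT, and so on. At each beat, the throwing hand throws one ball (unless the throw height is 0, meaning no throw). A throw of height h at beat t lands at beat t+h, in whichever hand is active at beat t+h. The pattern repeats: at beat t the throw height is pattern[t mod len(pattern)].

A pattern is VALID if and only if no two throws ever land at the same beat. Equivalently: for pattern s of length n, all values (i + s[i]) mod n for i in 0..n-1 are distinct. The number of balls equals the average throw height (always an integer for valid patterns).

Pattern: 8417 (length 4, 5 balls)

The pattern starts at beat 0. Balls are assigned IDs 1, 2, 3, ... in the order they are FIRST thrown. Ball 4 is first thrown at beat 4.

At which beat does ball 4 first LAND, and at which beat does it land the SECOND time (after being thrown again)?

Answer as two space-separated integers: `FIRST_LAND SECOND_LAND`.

Beat 0 (L): throw ball1 h=8 -> lands@8:L; in-air after throw: [b1@8:L]
Beat 1 (R): throw ball2 h=4 -> lands@5:R; in-air after throw: [b2@5:R b1@8:L]
Beat 2 (L): throw ball3 h=1 -> lands@3:R; in-air after throw: [b3@3:R b2@5:R b1@8:L]
Beat 3 (R): throw ball3 h=7 -> lands@10:L; in-air after throw: [b2@5:R b1@8:L b3@10:L]
Beat 4 (L): throw ball4 h=8 -> lands@12:L; in-air after throw: [b2@5:R b1@8:L b3@10:L b4@12:L]
Beat 5 (R): throw ball2 h=4 -> lands@9:R; in-air after throw: [b1@8:L b2@9:R b3@10:L b4@12:L]
Beat 6 (L): throw ball5 h=1 -> lands@7:R; in-air after throw: [b5@7:R b1@8:L b2@9:R b3@10:L b4@12:L]
Beat 7 (R): throw ball5 h=7 -> lands@14:L; in-air after throw: [b1@8:L b2@9:R b3@10:L b4@12:L b5@14:L]
Beat 8 (L): throw ball1 h=8 -> lands@16:L; in-air after throw: [b2@9:R b3@10:L b4@12:L b5@14:L b1@16:L]
Beat 9 (R): throw ball2 h=4 -> lands@13:R; in-air after throw: [b3@10:L b4@12:L b2@13:R b5@14:L b1@16:L]
Beat 10 (L): throw ball3 h=1 -> lands@11:R; in-air after throw: [b3@11:R b4@12:L b2@13:R b5@14:L b1@16:L]
Beat 11 (R): throw ball3 h=7 -> lands@18:L; in-air after throw: [b4@12:L b2@13:R b5@14:L b1@16:L b3@18:L]
Beat 12 (L): throw ball4 h=8 -> lands@20:L; in-air after throw: [b2@13:R b5@14:L b1@16:L b3@18:L b4@20:L]
Beat 13 (R): throw ball2 h=4 -> lands@17:R; in-air after throw: [b5@14:L b1@16:L b2@17:R b3@18:L b4@20:L]
Beat 14 (L): throw ball5 h=1 -> lands@15:R; in-air after throw: [b5@15:R b1@16:L b2@17:R b3@18:L b4@20:L]
Beat 15 (R): throw ball5 h=7 -> lands@22:L; in-air after throw: [b1@16:L b2@17:R b3@18:L b4@20:L b5@22:L]
Beat 16 (L): throw ball1 h=8 -> lands@24:L; in-air after throw: [b2@17:R b3@18:L b4@20:L b5@22:L b1@24:L]
Beat 17 (R): throw ball2 h=4 -> lands@21:R; in-air after throw: [b3@18:L b4@20:L b2@21:R b5@22:L b1@24:L]
Beat 18 (L): throw ball3 h=1 -> lands@19:R; in-air after throw: [b3@19:R b4@20:L b2@21:R b5@22:L b1@24:L]
Beat 19 (R): throw ball3 h=7 -> lands@26:L; in-air after throw: [b4@20:L b2@21:R b5@22:L b1@24:L b3@26:L]
Beat 20 (L): throw ball4 h=8 -> lands@28:L; in-air after throw: [b2@21:R b5@22:L b1@24:L b3@26:L b4@28:L]
Ball 4: thrown@4 h=8 -> first land @12; rethrown@12 h=8 -> second land @20

Answer: 12 20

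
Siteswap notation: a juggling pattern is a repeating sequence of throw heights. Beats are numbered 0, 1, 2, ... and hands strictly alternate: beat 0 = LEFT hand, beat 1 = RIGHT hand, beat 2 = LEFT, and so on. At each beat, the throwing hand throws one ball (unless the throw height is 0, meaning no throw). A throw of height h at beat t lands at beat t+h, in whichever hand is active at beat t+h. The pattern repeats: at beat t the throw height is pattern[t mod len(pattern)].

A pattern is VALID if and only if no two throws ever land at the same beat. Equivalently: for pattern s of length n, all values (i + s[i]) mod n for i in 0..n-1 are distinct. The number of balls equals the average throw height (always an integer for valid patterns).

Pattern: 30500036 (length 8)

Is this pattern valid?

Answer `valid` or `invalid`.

i=0: (i + s[i]) mod n = (0 + 3) mod 8 = 3
i=1: (i + s[i]) mod n = (1 + 0) mod 8 = 1
i=2: (i + s[i]) mod n = (2 + 5) mod 8 = 7
i=3: (i + s[i]) mod n = (3 + 0) mod 8 = 3
i=4: (i + s[i]) mod n = (4 + 0) mod 8 = 4
i=5: (i + s[i]) mod n = (5 + 0) mod 8 = 5
i=6: (i + s[i]) mod n = (6 + 3) mod 8 = 1
i=7: (i + s[i]) mod n = (7 + 6) mod 8 = 5
Residues: [3, 1, 7, 3, 4, 5, 1, 5], distinct: False

Answer: invalid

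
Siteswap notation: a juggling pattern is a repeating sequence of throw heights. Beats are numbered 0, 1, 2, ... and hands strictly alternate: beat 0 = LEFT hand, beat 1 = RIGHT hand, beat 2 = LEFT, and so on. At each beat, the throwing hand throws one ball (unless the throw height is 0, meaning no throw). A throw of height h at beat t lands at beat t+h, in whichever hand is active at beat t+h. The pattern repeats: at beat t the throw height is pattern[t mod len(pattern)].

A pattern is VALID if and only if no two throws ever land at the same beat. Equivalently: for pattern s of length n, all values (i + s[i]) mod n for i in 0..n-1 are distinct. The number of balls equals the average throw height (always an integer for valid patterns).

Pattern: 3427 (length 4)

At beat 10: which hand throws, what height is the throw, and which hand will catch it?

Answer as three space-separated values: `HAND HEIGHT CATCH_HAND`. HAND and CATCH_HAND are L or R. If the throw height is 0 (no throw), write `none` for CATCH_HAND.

Beat 10: 10 mod 2 = 0, so hand = L
Throw height = pattern[10 mod 4] = pattern[2] = 2
Lands at beat 10+2=12, 12 mod 2 = 0, so catch hand = L

Answer: L 2 L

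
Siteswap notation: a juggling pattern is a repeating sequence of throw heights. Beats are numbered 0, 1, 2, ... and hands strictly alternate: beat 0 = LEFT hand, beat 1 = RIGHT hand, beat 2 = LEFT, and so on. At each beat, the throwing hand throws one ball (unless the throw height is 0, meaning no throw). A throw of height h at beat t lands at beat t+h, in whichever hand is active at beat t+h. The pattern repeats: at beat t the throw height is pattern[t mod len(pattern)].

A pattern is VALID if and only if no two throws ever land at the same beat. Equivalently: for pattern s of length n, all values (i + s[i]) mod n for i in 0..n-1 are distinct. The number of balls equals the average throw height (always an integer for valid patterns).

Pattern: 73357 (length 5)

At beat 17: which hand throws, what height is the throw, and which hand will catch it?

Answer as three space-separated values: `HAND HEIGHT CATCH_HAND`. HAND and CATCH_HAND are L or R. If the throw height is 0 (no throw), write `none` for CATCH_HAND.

Beat 17: 17 mod 2 = 1, so hand = R
Throw height = pattern[17 mod 5] = pattern[2] = 3
Lands at beat 17+3=20, 20 mod 2 = 0, so catch hand = L

Answer: R 3 L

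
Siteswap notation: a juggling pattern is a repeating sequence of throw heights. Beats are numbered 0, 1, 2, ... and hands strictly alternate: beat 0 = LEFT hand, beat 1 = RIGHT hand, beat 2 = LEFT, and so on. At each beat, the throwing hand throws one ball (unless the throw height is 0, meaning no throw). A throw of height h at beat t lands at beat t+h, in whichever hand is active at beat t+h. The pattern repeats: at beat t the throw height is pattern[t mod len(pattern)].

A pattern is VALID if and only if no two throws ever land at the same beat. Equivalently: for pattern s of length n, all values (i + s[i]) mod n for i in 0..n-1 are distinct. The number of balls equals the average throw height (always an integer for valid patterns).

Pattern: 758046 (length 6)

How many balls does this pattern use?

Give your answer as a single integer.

Pattern = [7, 5, 8, 0, 4, 6], length n = 6
  position 0: throw height = 7, running sum = 7
  position 1: throw height = 5, running sum = 12
  position 2: throw height = 8, running sum = 20
  position 3: throw height = 0, running sum = 20
  position 4: throw height = 4, running sum = 24
  position 5: throw height = 6, running sum = 30
Total sum = 30; balls = sum / n = 30 / 6 = 5

Answer: 5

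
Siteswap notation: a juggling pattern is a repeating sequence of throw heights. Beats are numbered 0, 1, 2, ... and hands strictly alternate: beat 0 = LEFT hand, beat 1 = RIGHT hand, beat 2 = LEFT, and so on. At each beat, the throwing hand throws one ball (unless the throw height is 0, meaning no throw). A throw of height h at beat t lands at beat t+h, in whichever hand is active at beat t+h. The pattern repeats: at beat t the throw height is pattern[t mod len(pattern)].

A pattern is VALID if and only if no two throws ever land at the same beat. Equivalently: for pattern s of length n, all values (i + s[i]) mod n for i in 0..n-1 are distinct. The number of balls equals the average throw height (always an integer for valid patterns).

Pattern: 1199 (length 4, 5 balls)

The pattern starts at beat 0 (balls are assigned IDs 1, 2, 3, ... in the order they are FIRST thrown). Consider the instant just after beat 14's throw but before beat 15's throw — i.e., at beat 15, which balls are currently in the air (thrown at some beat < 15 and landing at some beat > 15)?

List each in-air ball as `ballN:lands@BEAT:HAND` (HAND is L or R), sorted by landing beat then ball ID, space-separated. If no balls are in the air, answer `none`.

Beat 0 (L): throw ball1 h=1 -> lands@1:R; in-air after throw: [b1@1:R]
Beat 1 (R): throw ball1 h=1 -> lands@2:L; in-air after throw: [b1@2:L]
Beat 2 (L): throw ball1 h=9 -> lands@11:R; in-air after throw: [b1@11:R]
Beat 3 (R): throw ball2 h=9 -> lands@12:L; in-air after throw: [b1@11:R b2@12:L]
Beat 4 (L): throw ball3 h=1 -> lands@5:R; in-air after throw: [b3@5:R b1@11:R b2@12:L]
Beat 5 (R): throw ball3 h=1 -> lands@6:L; in-air after throw: [b3@6:L b1@11:R b2@12:L]
Beat 6 (L): throw ball3 h=9 -> lands@15:R; in-air after throw: [b1@11:R b2@12:L b3@15:R]
Beat 7 (R): throw ball4 h=9 -> lands@16:L; in-air after throw: [b1@11:R b2@12:L b3@15:R b4@16:L]
Beat 8 (L): throw ball5 h=1 -> lands@9:R; in-air after throw: [b5@9:R b1@11:R b2@12:L b3@15:R b4@16:L]
Beat 9 (R): throw ball5 h=1 -> lands@10:L; in-air after throw: [b5@10:L b1@11:R b2@12:L b3@15:R b4@16:L]
Beat 10 (L): throw ball5 h=9 -> lands@19:R; in-air after throw: [b1@11:R b2@12:L b3@15:R b4@16:L b5@19:R]
Beat 11 (R): throw ball1 h=9 -> lands@20:L; in-air after throw: [b2@12:L b3@15:R b4@16:L b5@19:R b1@20:L]
Beat 12 (L): throw ball2 h=1 -> lands@13:R; in-air after throw: [b2@13:R b3@15:R b4@16:L b5@19:R b1@20:L]
Beat 13 (R): throw ball2 h=1 -> lands@14:L; in-air after throw: [b2@14:L b3@15:R b4@16:L b5@19:R b1@20:L]
Beat 14 (L): throw ball2 h=9 -> lands@23:R; in-air after throw: [b3@15:R b4@16:L b5@19:R b1@20:L b2@23:R]
Beat 15 (R): throw ball3 h=9 -> lands@24:L; in-air after throw: [b4@16:L b5@19:R b1@20:L b2@23:R b3@24:L]

Answer: ball4:lands@16:L ball5:lands@19:R ball1:lands@20:L ball2:lands@23:R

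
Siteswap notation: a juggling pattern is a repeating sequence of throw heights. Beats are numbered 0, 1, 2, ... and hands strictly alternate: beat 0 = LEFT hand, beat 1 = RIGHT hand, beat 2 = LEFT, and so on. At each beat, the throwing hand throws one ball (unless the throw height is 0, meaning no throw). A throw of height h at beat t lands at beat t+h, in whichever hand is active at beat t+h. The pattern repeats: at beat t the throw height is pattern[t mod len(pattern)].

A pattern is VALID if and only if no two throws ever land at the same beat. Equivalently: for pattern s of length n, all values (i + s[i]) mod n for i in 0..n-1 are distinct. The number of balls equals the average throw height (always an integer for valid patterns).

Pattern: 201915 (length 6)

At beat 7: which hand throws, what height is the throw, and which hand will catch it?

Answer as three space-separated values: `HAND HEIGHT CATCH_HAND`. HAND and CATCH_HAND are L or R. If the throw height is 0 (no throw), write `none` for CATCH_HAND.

Beat 7: 7 mod 2 = 1, so hand = R
Throw height = pattern[7 mod 6] = pattern[1] = 0

Answer: R 0 none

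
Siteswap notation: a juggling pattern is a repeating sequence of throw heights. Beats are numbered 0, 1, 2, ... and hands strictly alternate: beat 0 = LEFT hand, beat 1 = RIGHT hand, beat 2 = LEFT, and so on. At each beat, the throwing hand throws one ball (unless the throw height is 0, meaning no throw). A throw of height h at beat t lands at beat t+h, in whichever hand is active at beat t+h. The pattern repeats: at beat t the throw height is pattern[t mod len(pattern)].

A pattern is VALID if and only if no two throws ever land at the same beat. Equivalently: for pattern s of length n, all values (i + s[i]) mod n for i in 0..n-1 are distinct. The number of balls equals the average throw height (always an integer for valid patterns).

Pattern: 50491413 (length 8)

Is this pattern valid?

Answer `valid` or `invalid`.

i=0: (i + s[i]) mod n = (0 + 5) mod 8 = 5
i=1: (i + s[i]) mod n = (1 + 0) mod 8 = 1
i=2: (i + s[i]) mod n = (2 + 4) mod 8 = 6
i=3: (i + s[i]) mod n = (3 + 9) mod 8 = 4
i=4: (i + s[i]) mod n = (4 + 1) mod 8 = 5
i=5: (i + s[i]) mod n = (5 + 4) mod 8 = 1
i=6: (i + s[i]) mod n = (6 + 1) mod 8 = 7
i=7: (i + s[i]) mod n = (7 + 3) mod 8 = 2
Residues: [5, 1, 6, 4, 5, 1, 7, 2], distinct: False

Answer: invalid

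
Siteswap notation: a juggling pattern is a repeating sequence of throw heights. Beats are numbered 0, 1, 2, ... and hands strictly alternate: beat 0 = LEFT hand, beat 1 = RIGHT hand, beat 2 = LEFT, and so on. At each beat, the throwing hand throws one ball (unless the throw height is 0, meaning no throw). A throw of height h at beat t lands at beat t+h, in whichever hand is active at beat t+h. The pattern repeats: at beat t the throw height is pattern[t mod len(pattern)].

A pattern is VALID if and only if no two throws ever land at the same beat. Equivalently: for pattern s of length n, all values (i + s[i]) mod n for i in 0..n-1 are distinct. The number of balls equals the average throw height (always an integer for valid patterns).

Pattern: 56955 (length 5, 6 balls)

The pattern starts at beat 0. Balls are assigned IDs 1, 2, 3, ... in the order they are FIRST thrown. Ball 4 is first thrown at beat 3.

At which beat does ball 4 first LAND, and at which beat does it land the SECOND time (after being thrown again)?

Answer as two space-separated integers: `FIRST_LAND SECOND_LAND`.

Beat 0 (L): throw ball1 h=5 -> lands@5:R; in-air after throw: [b1@5:R]
Beat 1 (R): throw ball2 h=6 -> lands@7:R; in-air after throw: [b1@5:R b2@7:R]
Beat 2 (L): throw ball3 h=9 -> lands@11:R; in-air after throw: [b1@5:R b2@7:R b3@11:R]
Beat 3 (R): throw ball4 h=5 -> lands@8:L; in-air after throw: [b1@5:R b2@7:R b4@8:L b3@11:R]
Beat 4 (L): throw ball5 h=5 -> lands@9:R; in-air after throw: [b1@5:R b2@7:R b4@8:L b5@9:R b3@11:R]
Beat 5 (R): throw ball1 h=5 -> lands@10:L; in-air after throw: [b2@7:R b4@8:L b5@9:R b1@10:L b3@11:R]
Beat 6 (L): throw ball6 h=6 -> lands@12:L; in-air after throw: [b2@7:R b4@8:L b5@9:R b1@10:L b3@11:R b6@12:L]
Beat 7 (R): throw ball2 h=9 -> lands@16:L; in-air after throw: [b4@8:L b5@9:R b1@10:L b3@11:R b6@12:L b2@16:L]
Beat 8 (L): throw ball4 h=5 -> lands@13:R; in-air after throw: [b5@9:R b1@10:L b3@11:R b6@12:L b4@13:R b2@16:L]
Beat 9 (R): throw ball5 h=5 -> lands@14:L; in-air after throw: [b1@10:L b3@11:R b6@12:L b4@13:R b5@14:L b2@16:L]
Beat 10 (L): throw ball1 h=5 -> lands@15:R; in-air after throw: [b3@11:R b6@12:L b4@13:R b5@14:L b1@15:R b2@16:L]
Beat 11 (R): throw ball3 h=6 -> lands@17:R; in-air after throw: [b6@12:L b4@13:R b5@14:L b1@15:R b2@16:L b3@17:R]
Beat 12 (L): throw ball6 h=9 -> lands@21:R; in-air after throw: [b4@13:R b5@14:L b1@15:R b2@16:L b3@17:R b6@21:R]
Beat 13 (R): throw ball4 h=5 -> lands@18:L; in-air after throw: [b5@14:L b1@15:R b2@16:L b3@17:R b4@18:L b6@21:R]
Ball 4: thrown@3 h=5 -> first land @8; rethrown@8 h=5 -> second land @13

Answer: 8 13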